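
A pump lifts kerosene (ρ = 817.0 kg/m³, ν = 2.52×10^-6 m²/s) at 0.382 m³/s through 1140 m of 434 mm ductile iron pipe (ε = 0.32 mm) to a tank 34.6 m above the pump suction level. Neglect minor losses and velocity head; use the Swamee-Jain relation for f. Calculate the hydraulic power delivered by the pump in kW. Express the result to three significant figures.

V = 4Q/(πD²) = 2.582 m/s; Re = 4.45×10^5; ε/D = 7.37×10^-4; f = 0.01921
h_f = f(L/D)V²/2g = 17.14 m
Total head H = z + h_f = 34.6 + 17.14 = 51.74 m
P_hyd = ρgQH = 817.0·9.81·0.382·51.74 = 158.4 kW

P_hyd ≈ 158 kW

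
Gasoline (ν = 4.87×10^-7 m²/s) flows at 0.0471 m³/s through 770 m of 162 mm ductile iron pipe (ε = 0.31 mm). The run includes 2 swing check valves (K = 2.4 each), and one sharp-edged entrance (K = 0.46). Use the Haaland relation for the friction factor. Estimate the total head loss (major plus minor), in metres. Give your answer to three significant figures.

H_L ≈ 31.0 m

V = 4Q/(πD²) = 2.285 m/s; V²/2g = 0.2661 m
Re = 7.60×10^5, ε/D = 0.00191 → f = 0.02341 (Haaland)
Major: h_f = f(L/D)·V²/2g = 0.02341·4753·0.2661 = 29.62 m
Minor: ΣK = 5.26; h_m = ΣK·V²/2g = 1.400 m
Total H_L = 29.62 + 1.400 = 31.02 m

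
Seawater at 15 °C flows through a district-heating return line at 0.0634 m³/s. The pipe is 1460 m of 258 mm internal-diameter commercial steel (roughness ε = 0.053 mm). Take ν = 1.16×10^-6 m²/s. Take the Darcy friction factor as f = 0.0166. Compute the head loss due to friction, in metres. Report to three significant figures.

h_f ≈ 7.04 m

V = 4Q/(πD²) = 4·0.0634/(π·0.258²) = 1.213 m/s
h_f = f(L/D)V²/(2g) = 0.01660·(1460/0.258)·1.213²/(2·9.81) = 7.041 m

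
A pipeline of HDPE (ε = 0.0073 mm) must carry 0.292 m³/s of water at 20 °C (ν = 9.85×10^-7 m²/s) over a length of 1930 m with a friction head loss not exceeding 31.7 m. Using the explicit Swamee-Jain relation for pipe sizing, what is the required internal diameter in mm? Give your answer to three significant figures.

D ≈ 351 mm

Swamee-Jain (Type III): D = 0.66·[ε^1.25·(LQ²/(gh_f))^4.75 + ν·Q^9.4·(L/(gh_f))^5.2]^0.04
LQ²/(gh_f) = 0.5292; L/(gh_f) = 6.206
Term 1 = ε^1.25·(…)^4.75 = 1.85×10^-8; Term 2 = ν·Q^9.4·(…)^5.2 = 1.23×10^-7
D = 0.66·(1.85×10^-8 + 1.23×10^-7)^0.04 = 0.3512 m = 351 mm
Check: V = 3.01 m/s, Re = 1.07×10^6, f = 0.01198, h_f = 30.5 m ≈ 31.7 m ✓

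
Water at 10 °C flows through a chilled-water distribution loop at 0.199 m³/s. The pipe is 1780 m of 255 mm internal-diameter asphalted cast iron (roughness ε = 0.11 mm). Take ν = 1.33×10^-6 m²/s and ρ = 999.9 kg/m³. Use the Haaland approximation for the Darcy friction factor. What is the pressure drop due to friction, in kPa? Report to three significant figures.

V = 4Q/(πD²) = 4·0.199/(π·0.255²) = 3.897 m/s
Re = VD/ν = 3.897·0.255/1.33×10^-6 = 7.47×10^5 → turbulent
ε/D = 0.11/255 = 4.31×10^-4
Haaland: f = 0.01684
h_f = f(L/D)V²/(2g) = 0.01684·(1780/0.255)·3.897²/(2·9.81) = 90.95 m
Δp = ρg·h_f = 999.9·9.81·90.95 = 892.1 kPa

Δp ≈ 892 kPa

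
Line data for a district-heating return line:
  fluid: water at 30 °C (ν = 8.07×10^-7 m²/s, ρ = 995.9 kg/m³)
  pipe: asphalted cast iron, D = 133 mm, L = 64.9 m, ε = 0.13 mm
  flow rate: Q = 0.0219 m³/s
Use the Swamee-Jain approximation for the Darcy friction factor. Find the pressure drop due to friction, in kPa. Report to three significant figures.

V = 4Q/(πD²) = 4·0.0219/(π·0.133²) = 1.576 m/s
Re = VD/ν = 1.576·0.133/8.07×10^-7 = 2.60×10^5 → turbulent
ε/D = 0.13/133 = 9.77×10^-4
Swamee-Jain: f = 0.02080
h_f = f(L/D)V²/(2g) = 0.02080·(64.9/0.133)·1.576²/(2·9.81) = 1.285 m
Δp = ρg·h_f = 995.9·9.81·1.285 = 12.56 kPa

Δp ≈ 12.6 kPa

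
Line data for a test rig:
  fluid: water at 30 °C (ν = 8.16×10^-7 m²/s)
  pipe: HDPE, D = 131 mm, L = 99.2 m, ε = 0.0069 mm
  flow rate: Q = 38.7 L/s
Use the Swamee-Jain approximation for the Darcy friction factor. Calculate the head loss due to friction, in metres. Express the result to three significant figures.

h_f ≈ 4.46 m

V = 4Q/(πD²) = 4·0.0387/(π·0.131²) = 2.871 m/s
Re = VD/ν = 2.871·0.131/8.16×10^-7 = 4.61×10^5 → turbulent
ε/D = 0.0069/131 = 5.27×10^-5
Swamee-Jain: f = 0.01403
h_f = f(L/D)V²/(2g) = 0.01403·(99.2/0.131)·2.871²/(2·9.81) = 4.465 m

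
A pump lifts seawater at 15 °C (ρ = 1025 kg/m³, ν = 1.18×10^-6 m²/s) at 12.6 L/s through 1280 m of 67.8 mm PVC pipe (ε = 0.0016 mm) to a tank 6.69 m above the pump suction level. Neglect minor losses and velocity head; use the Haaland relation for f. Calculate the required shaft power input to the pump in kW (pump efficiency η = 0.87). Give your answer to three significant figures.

V = 4Q/(πD²) = 3.490 m/s; Re = 2.01×10^5; ε/D = 2.36×10^-5; f = 0.01564
h_f = f(L/D)V²/2g = 183.3 m
Total head H = z + h_f = 6.69 + 183.3 = 190.0 m
P_hyd = ρgQH = 1025·9.81·0.0126·190.0 = 24.07 kW
P_shaft = P_hyd/η = 24.07/0.87 = 27.67 kW

P_shaft ≈ 27.7 kW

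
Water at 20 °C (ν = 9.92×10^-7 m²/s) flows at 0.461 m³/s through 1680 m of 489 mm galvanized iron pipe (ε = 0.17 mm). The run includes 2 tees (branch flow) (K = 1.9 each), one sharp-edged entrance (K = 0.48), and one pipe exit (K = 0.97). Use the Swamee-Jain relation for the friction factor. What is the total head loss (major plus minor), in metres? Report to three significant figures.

H_L ≈ 18.6 m

V = 4Q/(πD²) = 2.455 m/s; V²/2g = 0.3071 m
Re = 1.21×10^6, ε/D = 3.48×10^-4 → f = 0.01605 (Swamee-Jain)
Major: h_f = f(L/D)·V²/2g = 0.01605·3436·0.3071 = 16.94 m
Minor: ΣK = 5.25; h_m = ΣK·V²/2g = 1.612 m
Total H_L = 16.94 + 1.612 = 18.55 m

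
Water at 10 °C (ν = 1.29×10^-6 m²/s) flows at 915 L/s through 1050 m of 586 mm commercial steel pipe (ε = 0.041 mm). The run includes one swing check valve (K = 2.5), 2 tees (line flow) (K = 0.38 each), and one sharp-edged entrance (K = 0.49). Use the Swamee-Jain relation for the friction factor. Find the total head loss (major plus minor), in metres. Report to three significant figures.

H_L ≈ 15.4 m

V = 4Q/(πD²) = 3.393 m/s; V²/2g = 0.5866 m
Re = 1.54×10^6, ε/D = 7.00×10^-5 → f = 0.01255 (Swamee-Jain)
Major: h_f = f(L/D)·V²/2g = 0.01255·1792·0.5866 = 13.19 m
Minor: ΣK = 3.75; h_m = ΣK·V²/2g = 2.200 m
Total H_L = 13.19 + 2.200 = 15.39 m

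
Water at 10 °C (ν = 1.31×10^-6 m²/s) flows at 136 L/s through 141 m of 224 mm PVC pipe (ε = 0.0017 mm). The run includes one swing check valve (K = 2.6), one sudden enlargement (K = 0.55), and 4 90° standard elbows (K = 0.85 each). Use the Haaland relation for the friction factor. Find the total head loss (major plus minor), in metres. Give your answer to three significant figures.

H_L ≈ 8.86 m

V = 4Q/(πD²) = 3.451 m/s; V²/2g = 0.6070 m
Re = 5.90×10^5, ε/D = 7.59×10^-6 → f = 0.01278 (Haaland)
Major: h_f = f(L/D)·V²/2g = 0.01278·629.5·0.6070 = 4.883 m
Minor: ΣK = 6.55; h_m = ΣK·V²/2g = 3.976 m
Total H_L = 4.883 + 3.976 = 8.859 m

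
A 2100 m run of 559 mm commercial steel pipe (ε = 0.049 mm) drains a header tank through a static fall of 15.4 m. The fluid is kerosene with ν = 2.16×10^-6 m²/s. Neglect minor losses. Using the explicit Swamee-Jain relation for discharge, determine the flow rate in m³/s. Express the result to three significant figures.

Q ≈ 0.590 m³/s

Swamee-Jain (Type II): Q = -0.965·√(gD⁵h_f/L)·ln[ε/(3.7D) + √(3.17ν²L/(gD³h_f))]
√(gD⁵h_f/L) = √(9.81·0.559⁵·15.4/2100) = 0.06266
ε/(3.7D) = 2.37×10^-5; √(3.17ν²L/(gD³h_f)) = 3.43×10^-5
Q = -0.965·0.06266·ln(5.800×10^-5) = 0.5899 m³/s
Check: V = 2.40 m/s, Re = 6.22×10^5, f = 0.01396, h_f = 15.4 m ≈ 15.4 m ✓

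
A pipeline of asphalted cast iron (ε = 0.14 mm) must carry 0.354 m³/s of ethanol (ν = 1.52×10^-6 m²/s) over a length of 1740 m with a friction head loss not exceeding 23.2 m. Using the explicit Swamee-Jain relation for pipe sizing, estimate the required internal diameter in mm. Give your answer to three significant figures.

Swamee-Jain (Type III): D = 0.66·[ε^1.25·(LQ²/(gh_f))^4.75 + ν·Q^9.4·(L/(gh_f))^5.2]^0.04
LQ²/(gh_f) = 0.9581; L/(gh_f) = 7.645
Term 1 = ε^1.25·(…)^4.75 = 1.24×10^-5; Term 2 = ν·Q^9.4·(…)^5.2 = 3.44×10^-6
D = 0.66·(1.24×10^-5 + 3.44×10^-6)^0.04 = 0.4242 m = 424 mm
Check: V = 2.50 m/s, Re = 6.99×10^5, f = 0.01628, h_f = 21.4 m ≈ 23.2 m ✓

D ≈ 424 mm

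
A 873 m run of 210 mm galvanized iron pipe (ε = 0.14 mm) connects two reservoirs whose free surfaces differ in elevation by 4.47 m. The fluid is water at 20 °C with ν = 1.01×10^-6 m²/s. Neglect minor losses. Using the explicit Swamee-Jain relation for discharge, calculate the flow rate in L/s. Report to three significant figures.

Q ≈ 36.0 L/s

Swamee-Jain (Type II): Q = -0.965·√(gD⁵h_f/L)·ln[ε/(3.7D) + √(3.17ν²L/(gD³h_f))]
√(gD⁵h_f/L) = √(9.81·0.210⁵·4.47/873) = 0.004529
ε/(3.7D) = 1.80×10^-4; √(3.17ν²L/(gD³h_f)) = 8.34×10^-5
Q = -0.965·0.004529·ln(2.636×10^-4) = 0.03602 m³/s
Check: V = 1.04 m/s, Re = 2.16×10^5, f = 0.01965, h_f = 4.50 m ≈ 4.47 m ✓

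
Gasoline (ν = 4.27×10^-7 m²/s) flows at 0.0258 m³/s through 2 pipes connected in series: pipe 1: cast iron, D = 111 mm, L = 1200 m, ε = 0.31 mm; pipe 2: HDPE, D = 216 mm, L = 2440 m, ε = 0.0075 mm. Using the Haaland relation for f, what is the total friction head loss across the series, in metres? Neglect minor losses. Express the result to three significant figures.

H ≈ 105 m

Pipe 1: V = 2.666 m/s, Re = 6.93×10^5, ε/D = 0.00279, f = 0.02588, h_1 = f(L/D)V²/2g = 101.4 m
Pipe 2: V = 0.7041 m/s, Re = 3.56×10^5, ε/D = 3.47×10^-5, f = 0.01423, h_2 = f(L/D)V²/2g = 4.061 m
Series → Q common, losses add: H = Σh = 105.4 m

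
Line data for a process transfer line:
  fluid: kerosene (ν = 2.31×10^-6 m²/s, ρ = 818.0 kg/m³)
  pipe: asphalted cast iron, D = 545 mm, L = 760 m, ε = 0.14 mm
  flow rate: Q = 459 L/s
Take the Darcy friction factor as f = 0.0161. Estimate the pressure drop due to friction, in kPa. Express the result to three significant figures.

Δp ≈ 35.5 kPa

V = 4Q/(πD²) = 4·0.459/(π·0.545²) = 1.968 m/s
h_f = f(L/D)V²/(2g) = 0.01610·(760/0.545)·1.968²/(2·9.81) = 4.430 m
Δp = ρg·h_f = 818.0·9.81·4.430 = 35.55 kPa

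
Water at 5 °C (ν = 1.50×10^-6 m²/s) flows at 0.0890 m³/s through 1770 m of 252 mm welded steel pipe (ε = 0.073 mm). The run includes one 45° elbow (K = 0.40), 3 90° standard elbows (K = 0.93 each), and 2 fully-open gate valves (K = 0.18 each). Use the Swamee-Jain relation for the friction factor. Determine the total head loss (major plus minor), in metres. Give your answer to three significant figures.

H_L ≈ 19.9 m

V = 4Q/(πD²) = 1.784 m/s; V²/2g = 0.1623 m
Re = 3.00×10^5, ε/D = 2.90×10^-4 → f = 0.01699 (Swamee-Jain)
Major: h_f = f(L/D)·V²/2g = 0.01699·7024·0.1623 = 19.37 m
Minor: ΣK = 3.55; h_m = ΣK·V²/2g = 0.5761 m
Total H_L = 19.37 + 0.5761 = 19.94 m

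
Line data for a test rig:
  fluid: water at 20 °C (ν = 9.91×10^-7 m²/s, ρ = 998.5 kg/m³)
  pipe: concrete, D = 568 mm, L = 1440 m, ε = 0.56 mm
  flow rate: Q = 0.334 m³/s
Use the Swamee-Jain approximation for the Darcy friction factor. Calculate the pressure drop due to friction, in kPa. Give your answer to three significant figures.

V = 4Q/(πD²) = 4·0.334/(π·0.568²) = 1.318 m/s
Re = VD/ν = 1.318·0.568/9.91×10^-7 = 7.56×10^5 → turbulent
ε/D = 0.56/568 = 9.86×10^-4
Swamee-Jain: f = 0.02008
h_f = f(L/D)V²/(2g) = 0.02008·(1440/0.568)·1.318²/(2·9.81) = 4.507 m
Δp = ρg·h_f = 998.5·9.81·4.507 = 44.15 kPa

Δp ≈ 44.1 kPa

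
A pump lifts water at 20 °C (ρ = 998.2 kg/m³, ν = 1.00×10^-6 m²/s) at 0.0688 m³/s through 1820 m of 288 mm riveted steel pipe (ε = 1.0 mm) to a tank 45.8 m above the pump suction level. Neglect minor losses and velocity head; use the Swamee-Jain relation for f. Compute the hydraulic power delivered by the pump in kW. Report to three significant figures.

P_hyd ≈ 37.6 kW

V = 4Q/(πD²) = 1.056 m/s; Re = 3.04×10^5; ε/D = 0.00347; f = 0.02782
h_f = f(L/D)V²/2g = 9.994 m
Total head H = z + h_f = 45.8 + 9.994 = 55.79 m
P_hyd = ρgQH = 998.2·9.81·0.0688·55.79 = 37.59 kW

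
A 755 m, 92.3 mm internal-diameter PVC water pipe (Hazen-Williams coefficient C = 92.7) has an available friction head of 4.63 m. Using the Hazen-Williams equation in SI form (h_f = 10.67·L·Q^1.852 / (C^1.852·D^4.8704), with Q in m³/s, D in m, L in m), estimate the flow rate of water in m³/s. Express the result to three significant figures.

Q ≈ 0.00313 m³/s

Rearranging: Q = [h_f·C^1.852·D^4.8704 / (10.67·L)]^(1/1.852)
Q = [4.63·92.7^1.852·0.0923^4.8704 / (10.67·755)]^0.540 = 0.003133 m³/s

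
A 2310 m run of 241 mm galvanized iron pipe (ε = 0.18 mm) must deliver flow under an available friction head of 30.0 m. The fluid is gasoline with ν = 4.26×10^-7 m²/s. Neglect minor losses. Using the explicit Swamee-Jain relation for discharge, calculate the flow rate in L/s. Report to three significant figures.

Q ≈ 82.7 L/s

Swamee-Jain (Type II): Q = -0.965·√(gD⁵h_f/L)·ln[ε/(3.7D) + √(3.17ν²L/(gD³h_f))]
√(gD⁵h_f/L) = √(9.81·0.241⁵·30.0/2310) = 0.01018
ε/(3.7D) = 2.02×10^-4; √(3.17ν²L/(gD³h_f)) = 1.80×10^-5
Q = -0.965·0.01018·ln(2.198×10^-4) = 0.08272 m³/s
Check: V = 1.81 m/s, Re = 1.03×10^6, f = 0.01877, h_f = 30.2 m ≈ 30.0 m ✓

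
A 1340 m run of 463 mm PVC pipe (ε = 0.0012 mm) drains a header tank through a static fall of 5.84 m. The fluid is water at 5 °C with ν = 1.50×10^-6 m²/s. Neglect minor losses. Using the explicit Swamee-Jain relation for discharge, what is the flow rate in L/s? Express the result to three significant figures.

Q ≈ 294 L/s

Swamee-Jain (Type II): Q = -0.965·√(gD⁵h_f/L)·ln[ε/(3.7D) + √(3.17ν²L/(gD³h_f))]
√(gD⁵h_f/L) = √(9.81·0.463⁵·5.84/1340) = 0.03016
ε/(3.7D) = 7.00×10^-7; √(3.17ν²L/(gD³h_f)) = 4.10×10^-5
Q = -0.965·0.03016·ln(4.170×10^-5) = 0.2935 m³/s
Check: V = 1.74 m/s, Re = 5.38×10^5, f = 0.01296, h_f = 5.81 m ≈ 5.84 m ✓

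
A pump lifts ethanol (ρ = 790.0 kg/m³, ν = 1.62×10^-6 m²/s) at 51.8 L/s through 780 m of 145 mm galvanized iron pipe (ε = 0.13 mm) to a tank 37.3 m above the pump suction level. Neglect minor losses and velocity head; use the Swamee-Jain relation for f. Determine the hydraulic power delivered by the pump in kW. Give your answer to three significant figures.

V = 4Q/(πD²) = 3.137 m/s; Re = 2.81×10^5; ε/D = 8.97×10^-4; f = 0.02037
h_f = f(L/D)V²/2g = 54.96 m
Total head H = z + h_f = 37.3 + 54.96 = 92.26 m
P_hyd = ρgQH = 790.0·9.81·0.0518·92.26 = 37.04 kW

P_hyd ≈ 37.0 kW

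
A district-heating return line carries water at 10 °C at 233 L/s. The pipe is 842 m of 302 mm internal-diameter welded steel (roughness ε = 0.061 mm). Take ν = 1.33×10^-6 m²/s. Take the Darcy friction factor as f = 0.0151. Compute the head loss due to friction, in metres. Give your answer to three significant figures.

h_f ≈ 22.7 m

V = 4Q/(πD²) = 4·0.233/(π·0.302²) = 3.253 m/s
h_f = f(L/D)V²/(2g) = 0.01510·(842/0.302)·3.253²/(2·9.81) = 22.70 m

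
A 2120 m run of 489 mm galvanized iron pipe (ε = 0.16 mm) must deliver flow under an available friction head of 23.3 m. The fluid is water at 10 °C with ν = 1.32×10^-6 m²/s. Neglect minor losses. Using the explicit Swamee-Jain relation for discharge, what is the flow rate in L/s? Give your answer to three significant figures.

Q ≈ 483 L/s

Swamee-Jain (Type II): Q = -0.965·√(gD⁵h_f/L)·ln[ε/(3.7D) + √(3.17ν²L/(gD³h_f))]
√(gD⁵h_f/L) = √(9.81·0.489⁵·23.3/2120) = 0.05491
ε/(3.7D) = 8.84×10^-5; √(3.17ν²L/(gD³h_f)) = 2.09×10^-5
Q = -0.965·0.05491·ln(1.094×10^-4) = 0.4833 m³/s
Check: V = 2.57 m/s, Re = 9.53×10^5, f = 0.01603, h_f = 23.4 m ≈ 23.3 m ✓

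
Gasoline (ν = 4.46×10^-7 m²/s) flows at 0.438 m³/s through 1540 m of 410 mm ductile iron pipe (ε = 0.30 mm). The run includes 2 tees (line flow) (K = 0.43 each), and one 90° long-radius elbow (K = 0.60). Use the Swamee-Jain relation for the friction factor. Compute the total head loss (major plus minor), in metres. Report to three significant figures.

H_L ≈ 39.6 m

V = 4Q/(πD²) = 3.318 m/s; V²/2g = 0.5610 m
Re = 3.05×10^6, ε/D = 7.32×10^-4 → f = 0.01840 (Swamee-Jain)
Major: h_f = f(L/D)·V²/2g = 0.01840·3756·0.5610 = 38.77 m
Minor: ΣK = 1.46; h_m = ΣK·V²/2g = 0.8190 m
Total H_L = 38.77 + 0.8190 = 39.59 m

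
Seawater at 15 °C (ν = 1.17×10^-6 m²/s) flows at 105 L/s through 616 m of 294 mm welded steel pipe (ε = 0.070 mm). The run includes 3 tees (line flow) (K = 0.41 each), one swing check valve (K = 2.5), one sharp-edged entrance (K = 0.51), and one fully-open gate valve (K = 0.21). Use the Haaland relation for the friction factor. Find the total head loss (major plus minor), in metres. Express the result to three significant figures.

V = 4Q/(πD²) = 1.547 m/s; V²/2g = 0.1219 m
Re = 3.89×10^5, ε/D = 2.38×10^-4 → f = 0.01596 (Haaland)
Major: h_f = f(L/D)·V²/2g = 0.01596·2095·0.1219 = 4.077 m
Minor: ΣK = 4.45; h_m = ΣK·V²/2g = 0.5426 m
Total H_L = 4.077 + 0.5426 = 4.619 m

H_L ≈ 4.62 m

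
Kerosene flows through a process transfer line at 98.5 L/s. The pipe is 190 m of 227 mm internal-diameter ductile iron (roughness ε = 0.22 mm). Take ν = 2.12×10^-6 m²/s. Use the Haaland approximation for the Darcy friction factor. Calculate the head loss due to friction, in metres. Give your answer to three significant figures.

V = 4Q/(πD²) = 4·0.0985/(π·0.227²) = 2.434 m/s
Re = VD/ν = 2.434·0.227/2.12×10^-6 = 2.61×10^5 → turbulent
ε/D = 0.22/227 = 9.69×10^-4
Haaland: f = 0.02052
h_f = f(L/D)V²/(2g) = 0.02052·(190/0.227)·2.434²/(2·9.81) = 5.184 m

h_f ≈ 5.18 m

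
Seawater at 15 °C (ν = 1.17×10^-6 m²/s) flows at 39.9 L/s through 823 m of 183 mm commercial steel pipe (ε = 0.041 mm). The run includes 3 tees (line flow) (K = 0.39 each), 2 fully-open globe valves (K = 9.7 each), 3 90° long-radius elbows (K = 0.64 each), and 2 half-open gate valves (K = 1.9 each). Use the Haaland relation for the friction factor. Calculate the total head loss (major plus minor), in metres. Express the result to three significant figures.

H_L ≈ 11.9 m

V = 4Q/(πD²) = 1.517 m/s; V²/2g = 0.1173 m
Re = 2.37×10^5, ε/D = 2.24×10^-4 → f = 0.01668 (Haaland)
Major: h_f = f(L/D)·V²/2g = 0.01668·4497·0.1173 = 8.797 m
Minor: ΣK = 26.3; h_m = ΣK·V²/2g = 3.084 m
Total H_L = 8.797 + 3.084 = 11.88 m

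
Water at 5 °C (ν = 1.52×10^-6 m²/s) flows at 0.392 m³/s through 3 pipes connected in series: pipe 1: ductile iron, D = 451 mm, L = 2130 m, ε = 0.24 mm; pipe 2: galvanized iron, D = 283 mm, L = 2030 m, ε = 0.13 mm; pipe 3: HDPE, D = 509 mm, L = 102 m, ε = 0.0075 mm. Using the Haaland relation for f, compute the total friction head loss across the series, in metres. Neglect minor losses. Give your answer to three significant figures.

Pipe 1: V = 2.454 m/s, Re = 7.28×10^5, ε/D = 5.32×10^-4, f = 0.01754, h_1 = f(L/D)V²/2g = 25.42 m
Pipe 2: V = 6.232 m/s, Re = 1.16×10^6, ε/D = 4.59×10^-4, f = 0.01682, h_2 = f(L/D)V²/2g = 238.9 m
Pipe 3: V = 1.926 m/s, Re = 6.45×10^5, ε/D = 1.47×10^-5, f = 0.01269, h_3 = f(L/D)V²/2g = 0.4811 m
Series → Q common, losses add: H = Σh = 264.8 m

H ≈ 265 m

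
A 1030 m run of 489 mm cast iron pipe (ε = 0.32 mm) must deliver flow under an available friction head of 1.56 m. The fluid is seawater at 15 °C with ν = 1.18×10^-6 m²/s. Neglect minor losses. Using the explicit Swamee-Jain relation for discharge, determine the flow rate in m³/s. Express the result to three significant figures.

Swamee-Jain (Type II): Q = -0.965·√(gD⁵h_f/L)·ln[ε/(3.7D) + √(3.17ν²L/(gD³h_f))]
√(gD⁵h_f/L) = √(9.81·0.489⁵·1.56/1030) = 0.02038
ε/(3.7D) = 1.77×10^-4; √(3.17ν²L/(gD³h_f)) = 5.04×10^-5
Q = -0.965·0.02038·ln(2.273×10^-4) = 0.1650 m³/s
Check: V = 0.879 m/s, Re = 3.64×10^5, f = 0.01896, h_f = 1.57 m ≈ 1.56 m ✓

Q ≈ 0.165 m³/s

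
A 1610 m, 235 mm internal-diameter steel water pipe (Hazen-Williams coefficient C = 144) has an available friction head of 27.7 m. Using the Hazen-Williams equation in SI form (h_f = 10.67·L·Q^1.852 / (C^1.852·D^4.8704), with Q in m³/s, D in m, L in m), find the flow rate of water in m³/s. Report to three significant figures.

Q ≈ 0.0992 m³/s

Rearranging: Q = [h_f·C^1.852·D^4.8704 / (10.67·L)]^(1/1.852)
Q = [27.7·144^1.852·0.235^4.8704 / (10.67·1610)]^0.540 = 0.09921 m³/s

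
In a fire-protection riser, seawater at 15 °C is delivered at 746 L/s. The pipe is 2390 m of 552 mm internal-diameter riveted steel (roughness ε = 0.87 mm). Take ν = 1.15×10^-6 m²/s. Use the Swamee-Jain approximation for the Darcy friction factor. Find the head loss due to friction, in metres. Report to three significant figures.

h_f ≈ 47.6 m

V = 4Q/(πD²) = 4·0.746/(π·0.552²) = 3.117 m/s
Re = VD/ν = 3.117·0.552/1.15×10^-6 = 1.50×10^6 → turbulent
ε/D = 0.87/552 = 0.00158
Swamee-Jain: f = 0.02221
h_f = f(L/D)V²/(2g) = 0.02221·(2390/0.552)·3.117²/(2·9.81) = 47.64 m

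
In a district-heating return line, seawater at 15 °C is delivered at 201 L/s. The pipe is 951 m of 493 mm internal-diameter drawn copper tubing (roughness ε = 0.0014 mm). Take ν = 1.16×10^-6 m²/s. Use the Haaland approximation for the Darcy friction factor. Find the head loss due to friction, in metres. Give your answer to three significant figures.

V = 4Q/(πD²) = 4·0.201/(π·0.493²) = 1.053 m/s
Re = VD/ν = 1.053·0.493/1.16×10^-6 = 4.48×10^5 → turbulent
ε/D = 0.0014/493 = 2.84×10^-6
Haaland: f = 0.01335
h_f = f(L/D)V²/(2g) = 0.01335·(951/0.493)·1.053²/(2·9.81) = 1.456 m

h_f ≈ 1.46 m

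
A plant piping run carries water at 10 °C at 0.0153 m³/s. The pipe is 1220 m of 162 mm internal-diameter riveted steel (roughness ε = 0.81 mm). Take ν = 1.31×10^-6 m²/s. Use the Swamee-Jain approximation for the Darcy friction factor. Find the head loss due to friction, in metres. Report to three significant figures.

h_f ≈ 6.69 m

V = 4Q/(πD²) = 4·0.0153/(π·0.162²) = 0.7423 m/s
Re = VD/ν = 0.7423·0.162/1.31×10^-6 = 9.18×10^4 → turbulent
ε/D = 0.81/162 = 0.00500
Swamee-Jain: f = 0.03165
h_f = f(L/D)V²/(2g) = 0.03165·(1220/0.162)·0.7423²/(2·9.81) = 6.694 m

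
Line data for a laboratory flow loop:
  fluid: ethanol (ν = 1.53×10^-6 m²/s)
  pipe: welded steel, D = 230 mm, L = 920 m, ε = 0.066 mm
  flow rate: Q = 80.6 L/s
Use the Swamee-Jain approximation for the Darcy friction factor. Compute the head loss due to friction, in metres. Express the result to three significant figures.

V = 4Q/(πD²) = 4·0.0806/(π·0.230²) = 1.940 m/s
Re = VD/ν = 1.940·0.230/1.53×10^-6 = 2.92×10^5 → turbulent
ε/D = 0.066/230 = 2.87×10^-4
Swamee-Jain: f = 0.01701
h_f = f(L/D)V²/(2g) = 0.01701·(920/0.230)·1.940²/(2·9.81) = 13.05 m

h_f ≈ 13.1 m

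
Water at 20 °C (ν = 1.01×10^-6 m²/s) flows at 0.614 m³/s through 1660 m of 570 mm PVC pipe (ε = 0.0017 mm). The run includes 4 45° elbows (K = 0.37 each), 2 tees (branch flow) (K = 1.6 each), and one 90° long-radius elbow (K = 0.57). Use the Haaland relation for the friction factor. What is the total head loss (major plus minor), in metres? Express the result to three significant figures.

V = 4Q/(πD²) = 2.406 m/s; V²/2g = 0.2951 m
Re = 1.36×10^6, ε/D = 2.98×10^-6 → f = 0.01107 (Haaland)
Major: h_f = f(L/D)·V²/2g = 0.01107·2912·0.2951 = 9.516 m
Minor: ΣK = 5.25; h_m = ΣK·V²/2g = 1.549 m
Total H_L = 9.516 + 1.549 = 11.07 m

H_L ≈ 11.1 m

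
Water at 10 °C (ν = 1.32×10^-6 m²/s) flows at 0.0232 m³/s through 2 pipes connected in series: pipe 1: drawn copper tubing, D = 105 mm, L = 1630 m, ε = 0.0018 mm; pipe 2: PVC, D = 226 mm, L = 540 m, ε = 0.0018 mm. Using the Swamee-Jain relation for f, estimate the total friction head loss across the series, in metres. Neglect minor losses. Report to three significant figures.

H ≈ 88.8 m

Pipe 1: V = 2.679 m/s, Re = 2.13×10^5, ε/D = 1.71×10^-5, f = 0.01550, h_1 = f(L/D)V²/2g = 88.06 m
Pipe 2: V = 0.5783 m/s, Re = 9.90×10^4, ε/D = 7.96×10^-6, f = 0.01795, h_2 = f(L/D)V²/2g = 0.7311 m
Series → Q common, losses add: H = Σh = 88.80 m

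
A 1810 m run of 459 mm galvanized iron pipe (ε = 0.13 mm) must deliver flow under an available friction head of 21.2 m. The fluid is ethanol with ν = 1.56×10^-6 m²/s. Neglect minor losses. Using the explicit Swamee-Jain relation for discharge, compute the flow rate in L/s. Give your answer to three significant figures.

Swamee-Jain (Type II): Q = -0.965·√(gD⁵h_f/L)·ln[ε/(3.7D) + √(3.17ν²L/(gD³h_f))]
√(gD⁵h_f/L) = √(9.81·0.459⁵·21.2/1810) = 0.04838
ε/(3.7D) = 7.65×10^-5; √(3.17ν²L/(gD³h_f)) = 2.63×10^-5
Q = -0.965·0.04838·ln(1.029×10^-4) = 0.4287 m³/s
Check: V = 2.59 m/s, Re = 7.62×10^5, f = 0.01582, h_f = 21.3 m ≈ 21.2 m ✓

Q ≈ 429 L/s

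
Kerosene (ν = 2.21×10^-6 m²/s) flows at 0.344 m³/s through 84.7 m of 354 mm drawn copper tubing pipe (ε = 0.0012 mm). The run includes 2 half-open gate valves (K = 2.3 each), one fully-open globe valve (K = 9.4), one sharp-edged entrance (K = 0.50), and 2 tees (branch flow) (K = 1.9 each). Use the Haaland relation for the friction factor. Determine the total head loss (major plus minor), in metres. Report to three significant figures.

H_L ≈ 13.3 m

V = 4Q/(πD²) = 3.495 m/s; V²/2g = 0.6226 m
Re = 5.60×10^5, ε/D = 3.39×10^-6 → f = 0.01284 (Haaland)
Major: h_f = f(L/D)·V²/2g = 0.01284·239.3·0.6226 = 1.913 m
Minor: ΣK = 18.3; h_m = ΣK·V²/2g = 11.39 m
Total H_L = 1.913 + 11.39 = 13.31 m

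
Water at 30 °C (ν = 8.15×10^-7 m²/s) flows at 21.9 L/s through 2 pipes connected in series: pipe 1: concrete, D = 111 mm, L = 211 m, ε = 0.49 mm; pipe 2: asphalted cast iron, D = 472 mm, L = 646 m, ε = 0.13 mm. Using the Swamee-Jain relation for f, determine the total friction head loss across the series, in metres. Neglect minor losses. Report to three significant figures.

H ≈ 14.8 m

Pipe 1: V = 2.263 m/s, Re = 3.08×10^5, ε/D = 0.00441, f = 0.02973, h_1 = f(L/D)V²/2g = 14.75 m
Pipe 2: V = 0.1252 m/s, Re = 7.25×10^4, ε/D = 2.75×10^-4, f = 0.02042, h_2 = f(L/D)V²/2g = 0.02231 m
Series → Q common, losses add: H = Σh = 14.77 m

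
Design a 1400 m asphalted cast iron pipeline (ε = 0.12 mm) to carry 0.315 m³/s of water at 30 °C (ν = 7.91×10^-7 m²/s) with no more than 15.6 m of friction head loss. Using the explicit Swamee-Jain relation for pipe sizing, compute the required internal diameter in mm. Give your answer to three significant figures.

D ≈ 415 mm

Swamee-Jain (Type III): D = 0.66·[ε^1.25·(LQ²/(gh_f))^4.75 + ν·Q^9.4·(L/(gh_f))^5.2]^0.04
LQ²/(gh_f) = 0.9077; L/(gh_f) = 9.148
Term 1 = ε^1.25·(…)^4.75 = 7.93×10^-6; Term 2 = ν·Q^9.4·(…)^5.2 = 1.52×10^-6
D = 0.66·(7.93×10^-6 + 1.52×10^-6)^0.04 = 0.4155 m = 415 mm
Check: V = 2.32 m/s, Re = 1.22×10^6, f = 0.01553, h_f = 14.4 m ≈ 15.6 m ✓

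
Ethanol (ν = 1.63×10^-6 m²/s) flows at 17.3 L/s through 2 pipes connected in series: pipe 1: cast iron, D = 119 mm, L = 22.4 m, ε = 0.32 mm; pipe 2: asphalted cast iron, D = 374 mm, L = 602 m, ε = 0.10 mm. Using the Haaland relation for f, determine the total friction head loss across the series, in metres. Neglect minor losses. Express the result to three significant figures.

Pipe 1: V = 1.555 m/s, Re = 1.14×10^5, ε/D = 0.00269, f = 0.02654, h_1 = f(L/D)V²/2g = 0.6161 m
Pipe 2: V = 0.1575 m/s, Re = 3.61×10^4, ε/D = 2.67×10^-4, f = 0.02298, h_2 = f(L/D)V²/2g = 0.04675 m
Series → Q common, losses add: H = Σh = 0.6629 m

H ≈ 0.663 m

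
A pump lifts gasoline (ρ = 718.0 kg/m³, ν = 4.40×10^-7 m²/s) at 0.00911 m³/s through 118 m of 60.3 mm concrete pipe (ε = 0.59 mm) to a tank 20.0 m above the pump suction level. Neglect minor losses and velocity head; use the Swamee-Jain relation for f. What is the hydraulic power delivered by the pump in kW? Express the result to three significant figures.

V = 4Q/(πD²) = 3.190 m/s; Re = 4.37×10^5; ε/D = 0.00978; f = 0.03786
h_f = f(L/D)V²/2g = 38.42 m
Total head H = z + h_f = 20.0 + 38.42 = 58.42 m
P_hyd = ρgQH = 718.0·9.81·0.00911·58.42 = 3.749 kW

P_hyd ≈ 3.75 kW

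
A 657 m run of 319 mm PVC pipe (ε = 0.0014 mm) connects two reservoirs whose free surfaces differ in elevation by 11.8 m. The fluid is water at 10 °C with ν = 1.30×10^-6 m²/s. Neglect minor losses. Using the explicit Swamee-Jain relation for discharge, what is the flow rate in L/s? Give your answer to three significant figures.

Swamee-Jain (Type II): Q = -0.965·√(gD⁵h_f/L)·ln[ε/(3.7D) + √(3.17ν²L/(gD³h_f))]
√(gD⁵h_f/L) = √(9.81·0.319⁵·11.8/657) = 0.02413
ε/(3.7D) = 1.19×10^-6; √(3.17ν²L/(gD³h_f)) = 3.06×10^-5
Q = -0.965·0.02413·ln(3.179×10^-5) = 0.2411 m³/s
Check: V = 3.02 m/s, Re = 7.40×10^5, f = 0.01231, h_f = 11.8 m ≈ 11.8 m ✓

Q ≈ 241 L/s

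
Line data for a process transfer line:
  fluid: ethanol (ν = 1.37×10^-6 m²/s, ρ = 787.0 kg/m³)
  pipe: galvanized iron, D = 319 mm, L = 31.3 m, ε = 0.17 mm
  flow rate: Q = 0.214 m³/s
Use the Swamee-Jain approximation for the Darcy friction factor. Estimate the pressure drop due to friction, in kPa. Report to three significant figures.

V = 4Q/(πD²) = 4·0.214/(π·0.319²) = 2.678 m/s
Re = VD/ν = 2.678·0.319/1.37×10^-6 = 6.23×10^5 → turbulent
ε/D = 0.17/319 = 5.33×10^-4
Swamee-Jain: f = 0.01780
h_f = f(L/D)V²/(2g) = 0.01780·(31.3/0.319)·2.678²/(2·9.81) = 0.6384 m
Δp = ρg·h_f = 787.0·9.81·0.6384 = 4.929 kPa

Δp ≈ 4.93 kPa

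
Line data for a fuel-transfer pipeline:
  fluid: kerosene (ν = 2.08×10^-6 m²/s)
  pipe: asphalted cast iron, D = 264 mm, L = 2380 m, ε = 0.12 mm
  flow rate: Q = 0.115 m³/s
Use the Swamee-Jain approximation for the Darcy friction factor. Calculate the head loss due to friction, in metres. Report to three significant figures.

V = 4Q/(πD²) = 4·0.115/(π·0.264²) = 2.101 m/s
Re = VD/ν = 2.101·0.264/2.08×10^-6 = 2.67×10^5 → turbulent
ε/D = 0.12/264 = 4.55×10^-4
Swamee-Jain: f = 0.01823
h_f = f(L/D)V²/(2g) = 0.01823·(2380/0.264)·2.101²/(2·9.81) = 36.97 m

h_f ≈ 37.0 m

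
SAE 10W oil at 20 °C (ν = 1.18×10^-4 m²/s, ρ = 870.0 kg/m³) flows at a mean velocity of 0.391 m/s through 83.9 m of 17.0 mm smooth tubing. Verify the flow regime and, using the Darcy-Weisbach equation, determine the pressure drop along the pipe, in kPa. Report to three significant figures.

Re = VD/ν = 0.391·0.01700/1.18×10^-4 = 56.3 → laminar (Re < 2300)
f = 64/Re = 1.136
h_f = f(L/D)V²/(2g) = 1.136·(83.9/0.01700)·0.391²/(2·9.81) = 43.69 m
Δp = ρg·h_f = 870.0·9.81·43.69 = 372.9 kPa

Δp ≈ 373 kPa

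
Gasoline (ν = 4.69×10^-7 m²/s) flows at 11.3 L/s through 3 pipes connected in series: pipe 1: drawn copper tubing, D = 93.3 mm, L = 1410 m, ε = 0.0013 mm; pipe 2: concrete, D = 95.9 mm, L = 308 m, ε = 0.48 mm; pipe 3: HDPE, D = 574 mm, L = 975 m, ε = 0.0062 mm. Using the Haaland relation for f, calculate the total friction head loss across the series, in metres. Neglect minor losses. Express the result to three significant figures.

Pipe 1: V = 1.653 m/s, Re = 3.29×10^5, ε/D = 1.39×10^-5, f = 0.01422, h_1 = f(L/D)V²/2g = 29.92 m
Pipe 2: V = 1.564 m/s, Re = 3.20×10^5, ε/D = 0.00501, f = 0.03071, h_2 = f(L/D)V²/2g = 12.30 m
Pipe 3: V = 0.04367 m/s, Re = 5.34×10^4, ε/D = 1.08×10^-5, f = 0.02043, h_3 = f(L/D)V²/2g = 0.003373 m
Series → Q common, losses add: H = Σh = 42.23 m

H ≈ 42.2 m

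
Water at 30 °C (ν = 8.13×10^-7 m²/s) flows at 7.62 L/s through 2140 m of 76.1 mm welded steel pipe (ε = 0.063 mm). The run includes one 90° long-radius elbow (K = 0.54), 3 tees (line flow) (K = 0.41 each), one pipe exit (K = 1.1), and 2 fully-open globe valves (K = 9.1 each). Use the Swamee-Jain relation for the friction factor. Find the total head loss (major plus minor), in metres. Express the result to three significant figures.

H_L ≈ 86.9 m

V = 4Q/(πD²) = 1.675 m/s; V²/2g = 0.1431 m
Re = 1.57×10^5, ε/D = 8.28×10^-4 → f = 0.02085 (Swamee-Jain)
Major: h_f = f(L/D)·V²/2g = 0.02085·28121·0.1431 = 83.89 m
Minor: ΣK = 21.1; h_m = ΣK·V²/2g = 3.014 m
Total H_L = 83.89 + 3.014 = 86.90 m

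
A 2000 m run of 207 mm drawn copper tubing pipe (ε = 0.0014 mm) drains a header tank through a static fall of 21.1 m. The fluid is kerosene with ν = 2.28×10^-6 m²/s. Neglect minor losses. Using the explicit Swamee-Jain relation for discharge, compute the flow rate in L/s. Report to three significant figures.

Q ≈ 53.9 L/s

Swamee-Jain (Type II): Q = -0.965·√(gD⁵h_f/L)·ln[ε/(3.7D) + √(3.17ν²L/(gD³h_f))]
√(gD⁵h_f/L) = √(9.81·0.207⁵·21.1/2000) = 0.006272
ε/(3.7D) = 1.83×10^-6; √(3.17ν²L/(gD³h_f)) = 1.34×10^-4
Q = -0.965·0.006272·ln(1.358×10^-4) = 0.05389 m³/s
Check: V = 1.60 m/s, Re = 1.45×10^5, f = 0.01660, h_f = 21.0 m ≈ 21.1 m ✓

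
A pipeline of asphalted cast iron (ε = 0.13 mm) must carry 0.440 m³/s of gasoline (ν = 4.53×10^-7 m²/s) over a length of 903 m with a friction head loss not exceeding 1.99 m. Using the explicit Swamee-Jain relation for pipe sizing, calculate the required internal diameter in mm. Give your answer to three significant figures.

Swamee-Jain (Type III): D = 0.66·[ε^1.25·(LQ²/(gh_f))^4.75 + ν·Q^9.4·(L/(gh_f))^5.2]^0.04
LQ²/(gh_f) = 8.955; L/(gh_f) = 46.26
Term 1 = ε^1.25·(…)^4.75 = 0.462; Term 2 = ν·Q^9.4·(…)^5.2 = 0.0919
D = 0.66·(0.462 + 0.0919)^0.04 = 0.6446 m = 645 mm
Check: V = 1.35 m/s, Re = 1.92×10^6, f = 0.01436, h_f = 1.86 m ≈ 1.99 m ✓

D ≈ 645 mm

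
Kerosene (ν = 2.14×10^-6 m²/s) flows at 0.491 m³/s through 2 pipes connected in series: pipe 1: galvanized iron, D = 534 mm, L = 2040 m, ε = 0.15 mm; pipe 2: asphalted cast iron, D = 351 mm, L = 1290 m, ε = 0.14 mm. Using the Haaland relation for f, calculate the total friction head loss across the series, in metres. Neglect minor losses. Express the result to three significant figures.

Pipe 1: V = 2.192 m/s, Re = 5.47×10^5, ε/D = 2.81×10^-4, f = 0.01591, h_1 = f(L/D)V²/2g = 14.89 m
Pipe 2: V = 5.074 m/s, Re = 8.32×10^5, ε/D = 3.99×10^-4, f = 0.01653, h_2 = f(L/D)V²/2g = 79.73 m
Series → Q common, losses add: H = Σh = 94.62 m

H ≈ 94.6 m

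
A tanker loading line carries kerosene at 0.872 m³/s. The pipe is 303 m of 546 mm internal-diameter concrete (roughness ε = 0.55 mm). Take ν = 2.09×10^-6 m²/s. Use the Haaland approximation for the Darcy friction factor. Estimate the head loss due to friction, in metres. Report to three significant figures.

h_f ≈ 7.84 m

V = 4Q/(πD²) = 4·0.872/(π·0.546²) = 3.724 m/s
Re = VD/ν = 3.724·0.546/2.09×10^-6 = 9.73×10^5 → turbulent
ε/D = 0.55/546 = 0.00101
Haaland: f = 0.01998
h_f = f(L/D)V²/(2g) = 0.01998·(303/0.546)·3.724²/(2·9.81) = 7.839 m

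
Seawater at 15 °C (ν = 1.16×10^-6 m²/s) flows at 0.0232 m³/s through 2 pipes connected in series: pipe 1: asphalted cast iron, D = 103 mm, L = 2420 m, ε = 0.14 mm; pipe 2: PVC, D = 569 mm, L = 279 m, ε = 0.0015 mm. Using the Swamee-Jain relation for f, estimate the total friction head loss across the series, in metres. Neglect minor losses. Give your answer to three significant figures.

H ≈ 207 m

Pipe 1: V = 2.784 m/s, Re = 2.47×10^5, ε/D = 0.00136, f = 0.02229, h_1 = f(L/D)V²/2g = 206.9 m
Pipe 2: V = 0.09124 m/s, Re = 4.48×10^4, ε/D = 2.64×10^-6, f = 0.02130, h_2 = f(L/D)V²/2g = 0.004431 m
Series → Q common, losses add: H = Σh = 206.9 m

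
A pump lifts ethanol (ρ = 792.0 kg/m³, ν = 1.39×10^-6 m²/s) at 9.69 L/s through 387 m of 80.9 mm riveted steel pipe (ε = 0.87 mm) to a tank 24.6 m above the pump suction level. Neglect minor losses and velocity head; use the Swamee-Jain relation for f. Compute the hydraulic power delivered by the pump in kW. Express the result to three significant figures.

P_hyd ≈ 4.44 kW

V = 4Q/(πD²) = 1.885 m/s; Re = 1.10×10^5; ε/D = 0.0108; f = 0.03961
h_f = f(L/D)V²/2g = 34.32 m
Total head H = z + h_f = 24.6 + 34.32 = 58.92 m
P_hyd = ρgQH = 792.0·9.81·0.00969·58.92 = 4.436 kW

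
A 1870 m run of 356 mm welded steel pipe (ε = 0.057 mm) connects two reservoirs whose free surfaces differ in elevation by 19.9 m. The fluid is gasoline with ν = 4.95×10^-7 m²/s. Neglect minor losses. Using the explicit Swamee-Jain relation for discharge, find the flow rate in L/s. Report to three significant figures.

Swamee-Jain (Type II): Q = -0.965·√(gD⁵h_f/L)·ln[ε/(3.7D) + √(3.17ν²L/(gD³h_f))]
√(gD⁵h_f/L) = √(9.81·0.356⁵·19.9/1870) = 0.02443
ε/(3.7D) = 4.33×10^-5; √(3.17ν²L/(gD³h_f)) = 1.28×10^-5
Q = -0.965·0.02443·ln(5.612×10^-5) = 0.2308 m³/s
Check: V = 2.32 m/s, Re = 1.67×10^6, f = 0.01391, h_f = 20.0 m ≈ 19.9 m ✓

Q ≈ 231 L/s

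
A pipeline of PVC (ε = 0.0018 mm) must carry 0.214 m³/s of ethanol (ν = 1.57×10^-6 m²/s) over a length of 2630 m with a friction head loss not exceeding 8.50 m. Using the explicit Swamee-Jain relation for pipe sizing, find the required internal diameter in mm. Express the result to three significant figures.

Swamee-Jain (Type III): D = 0.66·[ε^1.25·(LQ²/(gh_f))^4.75 + ν·Q^9.4·(L/(gh_f))^5.2]^0.04
LQ²/(gh_f) = 1.444; L/(gh_f) = 31.54
Term 1 = ε^1.25·(…)^4.75 = 3.78×10^-7; Term 2 = ν·Q^9.4·(…)^5.2 = 4.96×10^-5
D = 0.66·(3.78×10^-7 + 4.96×10^-5)^0.04 = 0.4441 m = 444 mm
Check: V = 1.38 m/s, Re = 3.91×10^5, f = 0.01374, h_f = 7.92 m ≈ 8.50 m ✓

D ≈ 444 mm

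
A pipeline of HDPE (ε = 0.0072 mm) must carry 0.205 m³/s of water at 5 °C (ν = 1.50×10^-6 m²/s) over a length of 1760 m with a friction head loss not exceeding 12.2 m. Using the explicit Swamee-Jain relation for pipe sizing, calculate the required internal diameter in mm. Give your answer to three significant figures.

D ≈ 373 mm

Swamee-Jain (Type III): D = 0.66·[ε^1.25·(LQ²/(gh_f))^4.75 + ν·Q^9.4·(L/(gh_f))^5.2]^0.04
LQ²/(gh_f) = 0.6180; L/(gh_f) = 14.71
Term 1 = ε^1.25·(…)^4.75 = 3.79×10^-8; Term 2 = ν·Q^9.4·(…)^5.2 = 5.99×10^-7
D = 0.66·(3.79×10^-8 + 5.99×10^-7)^0.04 = 0.3730 m = 373 mm
Check: V = 1.88 m/s, Re = 4.67×10^5, f = 0.01355, h_f = 11.5 m ≈ 12.2 m ✓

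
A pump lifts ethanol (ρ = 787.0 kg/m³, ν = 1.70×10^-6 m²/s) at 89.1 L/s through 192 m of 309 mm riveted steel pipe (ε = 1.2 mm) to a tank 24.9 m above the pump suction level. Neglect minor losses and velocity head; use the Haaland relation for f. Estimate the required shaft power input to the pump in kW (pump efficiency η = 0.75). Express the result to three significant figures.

P_shaft ≈ 24.0 kW

V = 4Q/(πD²) = 1.188 m/s; Re = 2.16×10^5; ε/D = 0.00388; f = 0.02870
h_f = f(L/D)V²/2g = 1.283 m
Total head H = z + h_f = 24.9 + 1.283 = 26.18 m
P_hyd = ρgQH = 787.0·9.81·0.0891·26.18 = 18.01 kW
P_shaft = P_hyd/η = 18.01/0.75 = 24.01 kW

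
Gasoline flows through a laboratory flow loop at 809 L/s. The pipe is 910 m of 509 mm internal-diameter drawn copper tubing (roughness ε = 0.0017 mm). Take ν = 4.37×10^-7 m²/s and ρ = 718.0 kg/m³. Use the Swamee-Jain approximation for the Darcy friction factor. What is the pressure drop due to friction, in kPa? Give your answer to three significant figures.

V = 4Q/(πD²) = 4·0.809/(π·0.509²) = 3.976 m/s
Re = VD/ν = 3.976·0.509/4.37×10^-7 = 4.63×10^6 → turbulent
ε/D = 0.0017/509 = 3.34×10^-6
Swamee-Jain: f = 0.009328
h_f = f(L/D)V²/(2g) = 0.009328·(910/0.509)·3.976²/(2·9.81) = 13.44 m
Δp = ρg·h_f = 718.0·9.81·13.44 = 94.64 kPa

Δp ≈ 94.6 kPa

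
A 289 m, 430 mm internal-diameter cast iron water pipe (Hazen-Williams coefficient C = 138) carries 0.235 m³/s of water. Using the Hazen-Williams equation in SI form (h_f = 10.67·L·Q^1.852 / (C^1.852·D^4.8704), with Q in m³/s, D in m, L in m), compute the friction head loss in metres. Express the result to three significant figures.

h_f ≈ 1.40 m

h_f = 10.67·289·0.235^1.852 / (138^1.852·0.430^4.8704) = 1.401 m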